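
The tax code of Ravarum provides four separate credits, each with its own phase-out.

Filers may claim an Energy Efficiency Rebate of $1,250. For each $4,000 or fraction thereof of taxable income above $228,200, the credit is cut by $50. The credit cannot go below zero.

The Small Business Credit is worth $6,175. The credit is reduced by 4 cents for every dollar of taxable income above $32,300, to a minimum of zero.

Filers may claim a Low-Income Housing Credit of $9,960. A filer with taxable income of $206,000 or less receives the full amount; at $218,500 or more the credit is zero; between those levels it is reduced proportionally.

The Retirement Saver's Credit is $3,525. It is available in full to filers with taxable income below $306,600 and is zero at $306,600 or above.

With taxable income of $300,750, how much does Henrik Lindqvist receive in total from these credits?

Energy Efficiency Rebate: income exceeds $228,200 by $72,550, which is 19 full-or-partial $4,000 increments; reduction = 19 × $50 = $950, leaving $300.
Small Business Credit: 4% of the $268,450 excess over $32,300 is $10,738 ≥ base, so the credit is $0.
Low-Income Housing Credit: $300,750 is at or above $218,500, so the credit is $0.
Retirement Saver's Credit: $300,750 is below the $306,600 cutoff, so the full $3,525 applies.
Total: $300 + $0 + $0 + $3,525 = $3,825.

$3,825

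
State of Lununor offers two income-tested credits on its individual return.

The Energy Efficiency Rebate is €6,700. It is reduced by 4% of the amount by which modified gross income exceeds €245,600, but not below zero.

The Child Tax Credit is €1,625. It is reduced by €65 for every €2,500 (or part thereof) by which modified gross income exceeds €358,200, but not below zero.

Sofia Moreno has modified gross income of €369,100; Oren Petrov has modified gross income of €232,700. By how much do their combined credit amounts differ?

Sofia (€369,100): Energy Efficiency Rebate: 4% of the €123,500 excess over €245,600 is €4,940; credit = €6,700 − €4,940 = €1,760. Child Tax Credit: income exceeds €358,200 by €10,900, which is 5 full-or-partial €2,500 increments; reduction = 5 × €65 = €325, leaving €1,300. total €1,760 + €1,300 = €3,060
Oren (€232,700): Energy Efficiency Rebate: €232,700 is at or below the €245,600 threshold, so the full €6,700 applies. Child Tax Credit: €232,700 is at or below the €358,200 threshold, so the full €1,625 applies. total €6,700 + €1,625 = €8,325
Difference: |€3,060 − €8,325| = €5,265.

€5,265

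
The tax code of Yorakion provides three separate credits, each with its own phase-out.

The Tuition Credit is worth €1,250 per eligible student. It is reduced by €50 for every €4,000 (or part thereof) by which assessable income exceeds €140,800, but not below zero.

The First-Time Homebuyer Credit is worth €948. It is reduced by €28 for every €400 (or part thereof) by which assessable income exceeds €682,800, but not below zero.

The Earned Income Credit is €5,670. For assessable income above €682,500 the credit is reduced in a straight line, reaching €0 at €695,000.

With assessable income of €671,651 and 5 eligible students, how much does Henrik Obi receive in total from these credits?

Tuition Credit: base = 5 × €1,250 = €6,250. income exceeds €140,800 by €530,851 → 133 increments × €50 = €6,650 ≥ base, so the credit is €0.
First-Time Homebuyer Credit: €671,651 is at or below the €682,800 threshold, so the full €948 applies.
Earned Income Credit: €671,651 is at or below the €682,500 threshold, so the full €5,670 applies.
Total: €0 + €948 + €5,670 = €6,618.

€6,618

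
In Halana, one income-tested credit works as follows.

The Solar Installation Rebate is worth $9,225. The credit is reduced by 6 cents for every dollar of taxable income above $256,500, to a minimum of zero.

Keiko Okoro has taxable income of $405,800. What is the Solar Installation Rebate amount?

Solar Installation Rebate: 6% of the $149,300 excess over $256,500 is $8,958; credit = $9,225 − $8,958 = $267.

$267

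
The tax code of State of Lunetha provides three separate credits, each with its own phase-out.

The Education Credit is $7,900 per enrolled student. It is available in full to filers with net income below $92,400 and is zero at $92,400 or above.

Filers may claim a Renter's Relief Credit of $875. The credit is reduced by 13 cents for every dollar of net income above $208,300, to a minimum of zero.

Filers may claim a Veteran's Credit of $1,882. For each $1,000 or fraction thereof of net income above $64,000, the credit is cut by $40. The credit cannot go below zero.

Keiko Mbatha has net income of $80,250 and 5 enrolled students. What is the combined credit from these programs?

Education Credit: base = 5 × $7,900 = $39,500. $80,250 is below the $92,400 cutoff, so the full $39,500 applies.
Renter's Relief Credit: $80,250 is at or below the $208,300 threshold, so the full $875 applies.
Veteran's Credit: income exceeds $64,000 by $16,250, which is 17 full-or-partial $1,000 increments; reduction = 17 × $40 = $680, leaving $1,202.
Total: $39,500 + $875 + $1,202 = $41,577.

$41,577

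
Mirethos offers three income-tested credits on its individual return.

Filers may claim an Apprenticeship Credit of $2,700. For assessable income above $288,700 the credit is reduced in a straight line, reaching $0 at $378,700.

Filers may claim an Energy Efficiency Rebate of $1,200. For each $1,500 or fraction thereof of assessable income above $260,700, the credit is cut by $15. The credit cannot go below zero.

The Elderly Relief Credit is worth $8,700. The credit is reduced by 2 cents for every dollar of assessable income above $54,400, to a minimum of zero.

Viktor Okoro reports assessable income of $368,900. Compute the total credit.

Apprenticeship Credit: $368,900 is $80,200 into a $90,000 phase-out range, leaving 9,800/90,000 of the credit: $2,700 × 9,800/90,000 = $294.
Energy Efficiency Rebate: income exceeds $260,700 by $108,200, which is 73 full-or-partial $1,500 increments; reduction = 73 × $15 = $1,095, leaving $105.
Elderly Relief Credit: 2% of the $314,500 excess over $54,400 is $6,290; credit = $8,700 − $6,290 = $2,410.
Total: $294 + $105 + $2,410 = $2,809.

$2,809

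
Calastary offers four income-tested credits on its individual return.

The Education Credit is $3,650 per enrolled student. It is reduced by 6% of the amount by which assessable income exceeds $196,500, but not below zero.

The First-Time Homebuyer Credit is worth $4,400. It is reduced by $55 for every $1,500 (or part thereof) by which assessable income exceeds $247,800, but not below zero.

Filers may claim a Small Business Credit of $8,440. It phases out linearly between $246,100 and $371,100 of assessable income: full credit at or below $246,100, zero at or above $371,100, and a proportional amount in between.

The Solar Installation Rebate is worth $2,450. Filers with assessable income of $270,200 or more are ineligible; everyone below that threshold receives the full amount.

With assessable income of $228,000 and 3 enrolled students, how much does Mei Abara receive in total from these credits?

Education Credit: base = 3 × $3,650 = $10,950. 6% of the $31,500 excess over $196,500 is $1,890; credit = $10,950 − $1,890 = $9,060.
First-Time Homebuyer Credit: $228,000 is at or below the $247,800 threshold, so the full $4,400 applies.
Small Business Credit: $228,000 is at or below the $246,100 threshold, so the full $8,440 applies.
Solar Installation Rebate: $228,000 is below the $270,200 cutoff, so the full $2,450 applies.
Total: $9,060 + $4,400 + $8,440 + $2,450 = $24,350.

$24,350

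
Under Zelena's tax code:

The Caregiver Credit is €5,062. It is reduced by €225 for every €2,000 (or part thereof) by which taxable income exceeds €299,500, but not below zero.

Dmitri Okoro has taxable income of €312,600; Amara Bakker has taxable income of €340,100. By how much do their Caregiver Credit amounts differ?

€3,150

Dmitri (€312,600): Caregiver Credit: income exceeds €299,500 by €13,100, which is 7 full-or-partial €2,000 increments; reduction = 7 × €225 = €1,575, leaving €3,487.
Amara (€340,100): Caregiver Credit: income exceeds €299,500 by €40,600, which is 21 full-or-partial €2,000 increments; reduction = 21 × €225 = €4,725, leaving €337.
Difference: |€3,487 − €337| = €3,150.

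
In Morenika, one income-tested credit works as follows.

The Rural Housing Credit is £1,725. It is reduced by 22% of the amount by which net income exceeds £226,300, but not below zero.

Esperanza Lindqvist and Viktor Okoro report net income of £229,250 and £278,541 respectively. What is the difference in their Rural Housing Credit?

£1,076

Esperanza (£229,250): Rural Housing Credit: 22% of the £2,950 excess over £226,300 is £649; credit = £1,725 − £649 = £1,076.
Viktor (£278,541): Rural Housing Credit: 22% of the £52,241 excess over £226,300 is £11,493.02 ≥ base, so the credit is £0.
Difference: |£1,076 − £0| = £1,076.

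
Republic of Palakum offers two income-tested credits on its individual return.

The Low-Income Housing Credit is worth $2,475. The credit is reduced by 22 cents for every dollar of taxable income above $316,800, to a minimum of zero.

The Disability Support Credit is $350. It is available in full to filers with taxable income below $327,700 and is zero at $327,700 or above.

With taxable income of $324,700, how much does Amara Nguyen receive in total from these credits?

$1,087

Low-Income Housing Credit: 22% of the $7,900 excess over $316,800 is $1,738; credit = $2,475 − $1,738 = $737.
Disability Support Credit: $324,700 is below the $327,700 cutoff, so the full $350 applies.
Total: $737 + $350 = $1,087.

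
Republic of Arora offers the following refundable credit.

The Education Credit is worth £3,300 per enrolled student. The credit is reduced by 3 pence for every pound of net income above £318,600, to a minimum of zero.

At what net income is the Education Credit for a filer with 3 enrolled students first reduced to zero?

Full credit = 3 × £3,300 = £9,900.
The credit falls by 3% of each pound above £318,600, so it reaches zero when the excess is £9,900 / 3% = £330,000: income = £318,600 + £330,000 = £648,600.

£648,600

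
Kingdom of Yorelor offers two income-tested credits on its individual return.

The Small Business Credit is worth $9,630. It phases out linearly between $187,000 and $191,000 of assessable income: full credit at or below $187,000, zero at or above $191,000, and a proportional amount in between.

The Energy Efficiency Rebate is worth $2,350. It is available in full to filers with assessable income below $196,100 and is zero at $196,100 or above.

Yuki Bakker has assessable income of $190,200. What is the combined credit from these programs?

$4,276

Small Business Credit: $190,200 is $3,200 into a $4,000 phase-out range, leaving 800/4,000 of the credit: $9,630 × 800/4,000 = $1,926.
Energy Efficiency Rebate: $190,200 is below the $196,100 cutoff, so the full $2,350 applies.
Total: $1,926 + $2,350 = $4,276.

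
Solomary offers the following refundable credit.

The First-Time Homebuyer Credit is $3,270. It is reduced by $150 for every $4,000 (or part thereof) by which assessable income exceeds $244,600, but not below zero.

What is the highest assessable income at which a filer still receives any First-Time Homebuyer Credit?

$328,600

After 21 increments the reduction is 21 × $150 = $3,150, leaving $120; one more increment wipes it out. Increment 21 ends at excess 21 × $4,000 = $84,000, so the highest qualifying income is $244,600 + $84,000 = $328,600.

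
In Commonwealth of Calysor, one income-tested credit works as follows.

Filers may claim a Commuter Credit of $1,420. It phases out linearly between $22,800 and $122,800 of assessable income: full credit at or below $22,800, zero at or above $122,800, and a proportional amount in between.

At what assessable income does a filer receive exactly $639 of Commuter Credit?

$639 is 639/1,420 of the full $1,420, so 781/1,420 of the $100,000 range has been used: income = $22,800 + $100,000 × 781/1,420 = $77,800.

$77,800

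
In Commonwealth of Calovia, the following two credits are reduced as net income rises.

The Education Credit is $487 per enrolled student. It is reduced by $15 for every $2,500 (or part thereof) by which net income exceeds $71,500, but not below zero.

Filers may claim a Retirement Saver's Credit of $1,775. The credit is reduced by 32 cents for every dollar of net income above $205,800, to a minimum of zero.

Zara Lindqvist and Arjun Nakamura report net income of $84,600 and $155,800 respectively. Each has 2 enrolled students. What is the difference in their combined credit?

Zara ($84,600): Education Credit: base = 2 × $487 = $974. income exceeds $71,500 by $13,100, which is 6 full-or-partial $2,500 increments; reduction = 6 × $15 = $90, leaving $884. Retirement Saver's Credit: $84,600 is at or below the $205,800 threshold, so the full $1,775 applies. total $884 + $1,775 = $2,659
Arjun ($155,800): Education Credit: base = 2 × $487 = $974. income exceeds $71,500 by $84,300, which is 34 full-or-partial $2,500 increments; reduction = 34 × $15 = $510, leaving $464. Retirement Saver's Credit: $155,800 is at or below the $205,800 threshold, so the full $1,775 applies. total $464 + $1,775 = $2,239
Difference: |$2,659 − $2,239| = $420.

$420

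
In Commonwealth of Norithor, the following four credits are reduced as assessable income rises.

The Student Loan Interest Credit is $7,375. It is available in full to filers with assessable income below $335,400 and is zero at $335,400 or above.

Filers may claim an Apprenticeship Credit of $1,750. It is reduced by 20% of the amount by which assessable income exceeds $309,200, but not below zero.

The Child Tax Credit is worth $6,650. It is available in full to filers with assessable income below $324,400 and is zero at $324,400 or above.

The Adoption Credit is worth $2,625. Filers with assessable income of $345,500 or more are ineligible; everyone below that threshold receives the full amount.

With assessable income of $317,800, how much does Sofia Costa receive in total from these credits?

Student Loan Interest Credit: $317,800 is below the $335,400 cutoff, so the full $7,375 applies.
Apprenticeship Credit: 20% of the $8,600 excess over $309,200 is $1,720; credit = $1,750 − $1,720 = $30.
Child Tax Credit: $317,800 is below the $324,400 cutoff, so the full $6,650 applies.
Adoption Credit: $317,800 is below the $345,500 cutoff, so the full $2,625 applies.
Total: $7,375 + $30 + $6,650 + $2,625 = $16,680.

$16,680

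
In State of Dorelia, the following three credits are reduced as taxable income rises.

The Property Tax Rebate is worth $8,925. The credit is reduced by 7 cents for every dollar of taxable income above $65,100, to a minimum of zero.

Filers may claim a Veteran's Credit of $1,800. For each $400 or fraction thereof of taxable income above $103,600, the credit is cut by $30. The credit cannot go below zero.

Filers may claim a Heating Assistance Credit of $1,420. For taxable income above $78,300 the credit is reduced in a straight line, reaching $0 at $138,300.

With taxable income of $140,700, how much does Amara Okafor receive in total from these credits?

Property Tax Rebate: 7% of the $75,600 excess over $65,100 is $5,292; credit = $8,925 − $5,292 = $3,633.
Veteran's Credit: income exceeds $103,600 by $37,100 → 93 increments × $30 = $2,790 ≥ base, so the credit is $0.
Heating Assistance Credit: $140,700 is at or above $138,300, so the credit is $0.
Total: $3,633 + $0 + $0 = $3,633.

$3,633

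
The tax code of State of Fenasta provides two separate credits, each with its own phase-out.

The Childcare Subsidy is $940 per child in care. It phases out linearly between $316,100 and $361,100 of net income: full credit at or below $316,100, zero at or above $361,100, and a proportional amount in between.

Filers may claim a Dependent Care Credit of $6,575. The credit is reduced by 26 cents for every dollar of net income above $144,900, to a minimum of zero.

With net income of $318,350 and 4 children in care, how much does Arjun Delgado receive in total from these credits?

$3,572

Childcare Subsidy: base = 4 × $940 = $3,760. $318,350 is $2,250 into a $45,000 phase-out range, leaving 42,750/45,000 of the credit: $3,760 × 42,750/45,000 = $3,572.
Dependent Care Credit: 26% of the $173,450 excess over $144,900 is $45,097 ≥ base, so the credit is $0.
Total: $3,572 + $0 = $3,572.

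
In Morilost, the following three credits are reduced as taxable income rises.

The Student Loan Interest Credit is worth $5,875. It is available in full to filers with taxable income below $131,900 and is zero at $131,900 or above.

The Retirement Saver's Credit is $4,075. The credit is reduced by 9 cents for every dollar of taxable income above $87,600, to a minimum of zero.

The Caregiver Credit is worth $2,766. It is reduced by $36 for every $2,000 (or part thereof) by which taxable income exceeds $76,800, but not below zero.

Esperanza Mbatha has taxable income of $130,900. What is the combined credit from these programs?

Student Loan Interest Credit: $130,900 is below the $131,900 cutoff, so the full $5,875 applies.
Retirement Saver's Credit: 9% of the $43,300 excess over $87,600 is $3,897; credit = $4,075 − $3,897 = $178.
Caregiver Credit: income exceeds $76,800 by $54,100, which is 28 full-or-partial $2,000 increments; reduction = 28 × $36 = $1,008, leaving $1,758.
Total: $5,875 + $178 + $1,758 = $7,811.

$7,811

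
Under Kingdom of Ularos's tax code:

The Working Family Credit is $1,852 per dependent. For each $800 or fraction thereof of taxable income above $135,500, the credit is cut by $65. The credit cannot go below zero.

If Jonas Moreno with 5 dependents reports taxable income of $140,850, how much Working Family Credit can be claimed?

Working Family Credit: base = 5 × $1,852 = $9,260. income exceeds $135,500 by $5,350, which is 7 full-or-partial $800 increments; reduction = 7 × $65 = $455, leaving $8,805.

$8,805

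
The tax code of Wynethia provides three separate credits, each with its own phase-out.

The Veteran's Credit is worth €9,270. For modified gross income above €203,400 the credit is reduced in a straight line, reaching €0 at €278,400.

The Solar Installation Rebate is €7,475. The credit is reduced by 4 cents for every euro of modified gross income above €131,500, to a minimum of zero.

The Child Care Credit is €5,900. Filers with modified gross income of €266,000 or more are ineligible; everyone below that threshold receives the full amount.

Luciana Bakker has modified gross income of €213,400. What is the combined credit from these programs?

€18,133

Veteran's Credit: €213,400 is €10,000 into a €75,000 phase-out range, leaving 65,000/75,000 of the credit: €9,270 × 65,000/75,000 = €8,034.
Solar Installation Rebate: 4% of the €81,900 excess over €131,500 is €3,276; credit = €7,475 − €3,276 = €4,199.
Child Care Credit: €213,400 is below the €266,000 cutoff, so the full €5,900 applies.
Total: €8,034 + €4,199 + €5,900 = €18,133.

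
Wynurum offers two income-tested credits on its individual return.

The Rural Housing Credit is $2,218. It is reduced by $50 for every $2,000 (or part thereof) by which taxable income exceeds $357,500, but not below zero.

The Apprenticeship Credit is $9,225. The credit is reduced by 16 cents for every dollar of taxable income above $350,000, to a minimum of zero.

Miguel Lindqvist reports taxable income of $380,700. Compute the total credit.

$5,931

Rural Housing Credit: income exceeds $357,500 by $23,200, which is 12 full-or-partial $2,000 increments; reduction = 12 × $50 = $600, leaving $1,618.
Apprenticeship Credit: 16% of the $30,700 excess over $350,000 is $4,912; credit = $9,225 − $4,912 = $4,313.
Total: $1,618 + $4,313 = $5,931.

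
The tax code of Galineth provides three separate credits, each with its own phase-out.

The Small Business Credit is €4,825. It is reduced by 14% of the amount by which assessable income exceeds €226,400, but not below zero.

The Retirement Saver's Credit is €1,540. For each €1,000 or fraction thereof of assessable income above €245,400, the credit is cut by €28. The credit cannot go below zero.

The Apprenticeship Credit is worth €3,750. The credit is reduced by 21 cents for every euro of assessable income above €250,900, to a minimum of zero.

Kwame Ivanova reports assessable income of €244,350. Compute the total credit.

Small Business Credit: 14% of the €17,950 excess over €226,400 is €2,513; credit = €4,825 − €2,513 = €2,312.
Retirement Saver's Credit: €244,350 is at or below the €245,400 threshold, so the full €1,540 applies.
Apprenticeship Credit: €244,350 is at or below the €250,900 threshold, so the full €3,750 applies.
Total: €2,312 + €1,540 + €3,750 = €7,602.

€7,602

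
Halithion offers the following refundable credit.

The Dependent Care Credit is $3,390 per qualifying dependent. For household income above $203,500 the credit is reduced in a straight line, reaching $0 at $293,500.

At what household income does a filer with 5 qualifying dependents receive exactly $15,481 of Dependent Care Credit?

$211,300

Full credit = 5 × $3,390 = $16,950.
$15,481 is 15,481/16,950 of the full $16,950, so 1,469/16,950 of the $90,000 range has been used: income = $203,500 + $90,000 × 1,469/16,950 = $211,300.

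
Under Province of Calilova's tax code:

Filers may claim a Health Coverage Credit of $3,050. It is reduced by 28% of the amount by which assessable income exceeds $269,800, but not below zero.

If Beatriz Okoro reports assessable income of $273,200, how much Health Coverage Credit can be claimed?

Health Coverage Credit: 28% of the $3,400 excess over $269,800 is $952; credit = $3,050 − $952 = $2,098.

$2,098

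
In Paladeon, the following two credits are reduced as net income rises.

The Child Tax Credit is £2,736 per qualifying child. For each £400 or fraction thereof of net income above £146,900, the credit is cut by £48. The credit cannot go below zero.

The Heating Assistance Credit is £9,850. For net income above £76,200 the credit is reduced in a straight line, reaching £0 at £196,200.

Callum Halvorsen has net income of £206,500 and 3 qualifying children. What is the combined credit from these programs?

Child Tax Credit: base = 3 × £2,736 = £8,208. income exceeds £146,900 by £59,600, which is 149 full-or-partial £400 increments; reduction = 149 × £48 = £7,152, leaving £1,056.
Heating Assistance Credit: £206,500 is at or above £196,200, so the credit is £0.
Total: £1,056 + £0 = £1,056.

£1,056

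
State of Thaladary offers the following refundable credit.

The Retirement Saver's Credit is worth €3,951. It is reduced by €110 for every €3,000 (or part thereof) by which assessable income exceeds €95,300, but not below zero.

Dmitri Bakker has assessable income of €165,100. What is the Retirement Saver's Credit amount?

€1,311

Retirement Saver's Credit: income exceeds €95,300 by €69,800, which is 24 full-or-partial €3,000 increments; reduction = 24 × €110 = €2,640, leaving €1,311.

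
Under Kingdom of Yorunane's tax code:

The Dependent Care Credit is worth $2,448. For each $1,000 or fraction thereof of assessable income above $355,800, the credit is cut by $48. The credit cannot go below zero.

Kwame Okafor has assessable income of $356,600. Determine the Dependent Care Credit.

Dependent Care Credit: income exceeds $355,800 by $800, which is 1 full-or-partial $1,000 increment; reduction = 1 × $48 = $48, leaving $2,400.

$2,400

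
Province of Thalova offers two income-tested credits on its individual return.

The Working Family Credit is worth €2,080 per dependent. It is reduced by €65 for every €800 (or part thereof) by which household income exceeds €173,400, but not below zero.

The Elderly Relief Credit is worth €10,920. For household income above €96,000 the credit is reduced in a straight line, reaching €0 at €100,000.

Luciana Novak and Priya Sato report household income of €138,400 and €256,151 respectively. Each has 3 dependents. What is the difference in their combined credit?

€6,240

Luciana (€138,400): Working Family Credit: base = 3 × €2,080 = €6,240. €138,400 is at or below the €173,400 threshold, so the full €6,240 applies. Elderly Relief Credit: €138,400 is at or above €100,000, so the credit is €0. total €6,240 + €0 = €6,240
Priya (€256,151): Working Family Credit: base = 3 × €2,080 = €6,240. income exceeds €173,400 by €82,751 → 104 increments × €65 = €6,760 ≥ base, so the credit is €0. Elderly Relief Credit: €256,151 is at or above €100,000, so the credit is €0. total €0 + €0 = €0
Difference: |€6,240 − €0| = €6,240.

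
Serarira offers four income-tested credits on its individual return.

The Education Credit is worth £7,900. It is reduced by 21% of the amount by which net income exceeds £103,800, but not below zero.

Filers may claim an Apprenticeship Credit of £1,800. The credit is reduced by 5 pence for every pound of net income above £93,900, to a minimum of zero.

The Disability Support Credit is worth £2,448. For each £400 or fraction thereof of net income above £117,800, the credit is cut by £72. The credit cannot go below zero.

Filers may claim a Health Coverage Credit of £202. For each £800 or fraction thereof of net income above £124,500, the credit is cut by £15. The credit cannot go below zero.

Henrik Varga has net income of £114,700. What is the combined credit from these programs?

£9,021

Education Credit: 21% of the £10,900 excess over £103,800 is £2,289; credit = £7,900 − £2,289 = £5,611.
Apprenticeship Credit: 5% of the £20,800 excess over £93,900 is £1,040; credit = £1,800 − £1,040 = £760.
Disability Support Credit: £114,700 is at or below the £117,800 threshold, so the full £2,448 applies.
Health Coverage Credit: £114,700 is at or below the £124,500 threshold, so the full £202 applies.
Total: £5,611 + £760 + £2,448 + £202 = £9,021.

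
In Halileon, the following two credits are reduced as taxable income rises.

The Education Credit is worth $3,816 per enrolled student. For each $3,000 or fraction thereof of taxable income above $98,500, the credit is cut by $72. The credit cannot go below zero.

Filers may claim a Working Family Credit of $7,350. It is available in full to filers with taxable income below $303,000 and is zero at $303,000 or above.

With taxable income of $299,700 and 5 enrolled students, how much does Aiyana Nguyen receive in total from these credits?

$21,534

Education Credit: base = 5 × $3,816 = $19,080. income exceeds $98,500 by $201,200, which is 68 full-or-partial $3,000 increments; reduction = 68 × $72 = $4,896, leaving $14,184.
Working Family Credit: $299,700 is below the $303,000 cutoff, so the full $7,350 applies.
Total: $14,184 + $7,350 = $21,534.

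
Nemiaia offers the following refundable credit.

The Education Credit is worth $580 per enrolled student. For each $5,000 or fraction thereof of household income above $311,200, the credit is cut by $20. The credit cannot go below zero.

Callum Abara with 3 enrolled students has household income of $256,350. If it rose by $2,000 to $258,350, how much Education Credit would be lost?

$0

At $256,350 — base = 3 × $580 = $1,740. $256,350 is at or below the $311,200 threshold, so the full $1,740 applies.
At $258,350 — base = 3 × $580 = $1,740. $258,350 is at or below the $311,200 threshold, so the full $1,740 applies.
Lost: $1,740 − $1,740 = $0.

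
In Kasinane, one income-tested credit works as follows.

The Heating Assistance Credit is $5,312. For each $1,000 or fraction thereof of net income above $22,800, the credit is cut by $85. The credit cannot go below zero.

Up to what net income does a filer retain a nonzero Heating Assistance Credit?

After 62 increments the reduction is 62 × $85 = $5,270, leaving $42; one more increment wipes it out. Increment 62 ends at excess 62 × $1,000 = $62,000, so the highest qualifying income is $22,800 + $62,000 = $84,800.

$84,800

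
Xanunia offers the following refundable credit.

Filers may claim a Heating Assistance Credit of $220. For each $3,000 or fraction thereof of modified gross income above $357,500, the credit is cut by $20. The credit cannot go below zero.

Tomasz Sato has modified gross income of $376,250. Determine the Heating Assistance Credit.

$80

Heating Assistance Credit: income exceeds $357,500 by $18,750, which is 7 full-or-partial $3,000 increments; reduction = 7 × $20 = $140, leaving $80.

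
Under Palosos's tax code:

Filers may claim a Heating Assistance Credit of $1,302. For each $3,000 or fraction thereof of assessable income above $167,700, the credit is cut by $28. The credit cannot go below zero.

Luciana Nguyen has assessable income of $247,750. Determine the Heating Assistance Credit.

Heating Assistance Credit: income exceeds $167,700 by $80,050, which is 27 full-or-partial $3,000 increments; reduction = 27 × $28 = $756, leaving $546.

$546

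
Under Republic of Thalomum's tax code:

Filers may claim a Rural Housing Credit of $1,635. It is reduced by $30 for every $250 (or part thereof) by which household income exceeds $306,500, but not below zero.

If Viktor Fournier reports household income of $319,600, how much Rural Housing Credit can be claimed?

Rural Housing Credit: income exceeds $306,500 by $13,100, which is 53 full-or-partial $250 increments; reduction = 53 × $30 = $1,590, leaving $45.

$45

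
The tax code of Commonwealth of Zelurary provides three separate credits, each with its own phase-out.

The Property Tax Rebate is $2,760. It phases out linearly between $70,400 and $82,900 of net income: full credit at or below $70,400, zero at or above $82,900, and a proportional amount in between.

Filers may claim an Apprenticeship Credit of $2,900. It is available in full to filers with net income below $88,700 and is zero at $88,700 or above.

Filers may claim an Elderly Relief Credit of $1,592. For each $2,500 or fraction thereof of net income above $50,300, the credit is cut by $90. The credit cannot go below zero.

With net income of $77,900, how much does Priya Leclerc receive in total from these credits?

$4,516

Property Tax Rebate: $77,900 is $7,500 into a $12,500 phase-out range, leaving 5,000/12,500 of the credit: $2,760 × 5,000/12,500 = $1,104.
Apprenticeship Credit: $77,900 is below the $88,700 cutoff, so the full $2,900 applies.
Elderly Relief Credit: income exceeds $50,300 by $27,600, which is 12 full-or-partial $2,500 increments; reduction = 12 × $90 = $1,080, leaving $512.
Total: $1,104 + $2,900 + $512 = $4,516.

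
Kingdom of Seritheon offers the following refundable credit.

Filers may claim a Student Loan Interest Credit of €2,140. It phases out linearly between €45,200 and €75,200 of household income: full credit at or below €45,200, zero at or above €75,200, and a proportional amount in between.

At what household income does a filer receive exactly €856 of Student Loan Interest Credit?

€63,200

€856 is 856/2,140 of the full €2,140, so 1,284/2,140 of the €30,000 range has been used: income = €45,200 + €30,000 × 1,284/2,140 = €63,200.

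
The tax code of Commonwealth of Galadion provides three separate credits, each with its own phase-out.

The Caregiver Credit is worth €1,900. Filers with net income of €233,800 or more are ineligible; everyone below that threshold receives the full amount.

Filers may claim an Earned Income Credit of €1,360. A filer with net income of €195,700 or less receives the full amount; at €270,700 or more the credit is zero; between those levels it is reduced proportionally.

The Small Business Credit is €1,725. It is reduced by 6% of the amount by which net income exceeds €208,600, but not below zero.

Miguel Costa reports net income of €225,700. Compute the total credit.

€3,415

Caregiver Credit: €225,700 is below the €233,800 cutoff, so the full €1,900 applies.
Earned Income Credit: €225,700 is €30,000 into a €75,000 phase-out range, leaving 45,000/75,000 of the credit: €1,360 × 45,000/75,000 = €816.
Small Business Credit: 6% of the €17,100 excess over €208,600 is €1,026; credit = €1,725 − €1,026 = €699.
Total: €1,900 + €816 + €699 = €3,415.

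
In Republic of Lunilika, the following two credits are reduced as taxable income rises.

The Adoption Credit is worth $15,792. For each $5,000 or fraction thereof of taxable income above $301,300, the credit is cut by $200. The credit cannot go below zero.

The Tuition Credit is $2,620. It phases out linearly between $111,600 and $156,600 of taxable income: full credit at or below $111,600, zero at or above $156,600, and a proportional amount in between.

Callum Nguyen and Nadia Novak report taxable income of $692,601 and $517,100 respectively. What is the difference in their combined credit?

Callum ($692,601): Adoption Credit: income exceeds $301,300 by $391,301 → 79 increments × $200 = $15,800 ≥ base, so the credit is $0. Tuition Credit: $692,601 is at or above $156,600, so the credit is $0. total $0 + $0 = $0
Nadia ($517,100): Adoption Credit: income exceeds $301,300 by $215,800, which is 44 full-or-partial $5,000 increments; reduction = 44 × $200 = $8,800, leaving $6,992. Tuition Credit: $517,100 is at or above $156,600, so the credit is $0. total $6,992 + $0 = $6,992
Difference: |$0 − $6,992| = $6,992.

$6,992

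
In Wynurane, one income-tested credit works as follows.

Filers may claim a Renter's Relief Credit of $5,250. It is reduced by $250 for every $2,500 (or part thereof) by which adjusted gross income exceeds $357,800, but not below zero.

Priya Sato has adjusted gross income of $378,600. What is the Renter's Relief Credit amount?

$3,000

Renter's Relief Credit: income exceeds $357,800 by $20,800, which is 9 full-or-partial $2,500 increments; reduction = 9 × $250 = $2,250, leaving $3,000.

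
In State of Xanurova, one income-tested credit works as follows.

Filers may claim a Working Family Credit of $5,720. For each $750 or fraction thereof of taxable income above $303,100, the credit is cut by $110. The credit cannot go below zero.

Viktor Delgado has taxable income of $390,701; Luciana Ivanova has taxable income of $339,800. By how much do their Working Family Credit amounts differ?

Viktor ($390,701): Working Family Credit: income exceeds $303,100 by $87,601 → 117 increments × $110 = $12,870 ≥ base, so the credit is $0.
Luciana ($339,800): Working Family Credit: income exceeds $303,100 by $36,700, which is 49 full-or-partial $750 increments; reduction = 49 × $110 = $5,390, leaving $330.
Difference: |$0 − $330| = $330.

$330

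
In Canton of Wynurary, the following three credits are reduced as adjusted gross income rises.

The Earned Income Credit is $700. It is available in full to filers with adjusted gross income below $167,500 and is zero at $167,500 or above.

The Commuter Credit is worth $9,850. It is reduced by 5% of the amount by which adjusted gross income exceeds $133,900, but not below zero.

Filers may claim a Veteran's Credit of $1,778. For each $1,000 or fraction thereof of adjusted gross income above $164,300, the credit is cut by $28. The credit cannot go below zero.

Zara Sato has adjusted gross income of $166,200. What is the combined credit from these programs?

$10,657

Earned Income Credit: $166,200 is below the $167,500 cutoff, so the full $700 applies.
Commuter Credit: 5% of the $32,300 excess over $133,900 is $1,615; credit = $9,850 − $1,615 = $8,235.
Veteran's Credit: income exceeds $164,300 by $1,900, which is 2 full-or-partial $1,000 increments; reduction = 2 × $28 = $56, leaving $1,722.
Total: $700 + $8,235 + $1,722 = $10,657.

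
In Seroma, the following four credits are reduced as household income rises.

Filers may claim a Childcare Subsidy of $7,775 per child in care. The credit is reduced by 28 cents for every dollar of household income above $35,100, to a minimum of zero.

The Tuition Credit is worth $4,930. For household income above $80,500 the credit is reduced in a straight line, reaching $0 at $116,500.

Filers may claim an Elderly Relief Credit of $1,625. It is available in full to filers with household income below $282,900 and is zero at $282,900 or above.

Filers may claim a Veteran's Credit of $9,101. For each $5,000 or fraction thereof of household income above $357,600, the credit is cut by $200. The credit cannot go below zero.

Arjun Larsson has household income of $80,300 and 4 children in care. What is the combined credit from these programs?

Childcare Subsidy: base = 4 × $7,775 = $31,100. 28% of the $45,200 excess over $35,100 is $12,656; credit = $31,100 − $12,656 = $18,444.
Tuition Credit: $80,300 is at or below the $80,500 threshold, so the full $4,930 applies.
Elderly Relief Credit: $80,300 is below the $282,900 cutoff, so the full $1,625 applies.
Veteran's Credit: $80,300 is at or below the $357,600 threshold, so the full $9,101 applies.
Total: $18,444 + $4,930 + $1,625 + $9,101 = $34,100.

$34,100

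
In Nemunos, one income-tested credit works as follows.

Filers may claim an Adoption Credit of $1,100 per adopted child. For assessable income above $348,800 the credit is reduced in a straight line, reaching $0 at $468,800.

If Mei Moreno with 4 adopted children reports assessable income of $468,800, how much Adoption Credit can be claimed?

Adoption Credit: base = 4 × $1,100 = $4,400. $468,800 is at or above $468,800, so the credit is $0.

$0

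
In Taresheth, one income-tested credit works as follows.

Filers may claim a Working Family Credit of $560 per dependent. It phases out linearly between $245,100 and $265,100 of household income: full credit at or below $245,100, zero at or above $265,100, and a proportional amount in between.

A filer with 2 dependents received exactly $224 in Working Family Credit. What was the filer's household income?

$261,100

Full credit = 2 × $560 = $1,120.
$224 is 224/1,120 of the full $1,120, so 896/1,120 of the $20,000 range has been used: income = $245,100 + $20,000 × 896/1,120 = $261,100.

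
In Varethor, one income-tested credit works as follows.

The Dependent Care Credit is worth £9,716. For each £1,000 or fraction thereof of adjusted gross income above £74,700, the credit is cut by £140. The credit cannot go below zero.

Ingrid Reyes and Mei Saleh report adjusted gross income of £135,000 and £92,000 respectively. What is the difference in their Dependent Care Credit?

£6,020

Ingrid (£135,000): Dependent Care Credit: income exceeds £74,700 by £60,300, which is 61 full-or-partial £1,000 increments; reduction = 61 × £140 = £8,540, leaving £1,176.
Mei (£92,000): Dependent Care Credit: income exceeds £74,700 by £17,300, which is 18 full-or-partial £1,000 increments; reduction = 18 × £140 = £2,520, leaving £7,196.
Difference: |£1,176 − £7,196| = £6,020.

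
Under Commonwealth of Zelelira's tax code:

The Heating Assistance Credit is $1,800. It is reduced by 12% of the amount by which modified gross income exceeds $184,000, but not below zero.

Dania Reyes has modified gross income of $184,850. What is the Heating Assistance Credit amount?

$1,698

Heating Assistance Credit: 12% of the $850 excess over $184,000 is $102; credit = $1,800 − $102 = $1,698.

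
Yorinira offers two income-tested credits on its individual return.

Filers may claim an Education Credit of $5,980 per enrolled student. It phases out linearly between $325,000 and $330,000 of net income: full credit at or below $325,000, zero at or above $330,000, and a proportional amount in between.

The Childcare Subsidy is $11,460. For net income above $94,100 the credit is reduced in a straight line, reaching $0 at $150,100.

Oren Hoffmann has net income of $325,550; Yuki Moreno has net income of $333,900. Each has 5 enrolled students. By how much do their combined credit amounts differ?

Oren ($325,550): Education Credit: base = 5 × $5,980 = $29,900. $325,550 is $550 into a $5,000 phase-out range, leaving 4,450/5,000 of the credit: $29,900 × 4,450/5,000 = $26,611. Childcare Subsidy: $325,550 is at or above $150,100, so the credit is $0. total $26,611 + $0 = $26,611
Yuki ($333,900): Education Credit: base = 5 × $5,980 = $29,900. $333,900 is at or above $330,000, so the credit is $0. Childcare Subsidy: $333,900 is at or above $150,100, so the credit is $0. total $0 + $0 = $0
Difference: |$26,611 − $0| = $26,611.

$26,611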